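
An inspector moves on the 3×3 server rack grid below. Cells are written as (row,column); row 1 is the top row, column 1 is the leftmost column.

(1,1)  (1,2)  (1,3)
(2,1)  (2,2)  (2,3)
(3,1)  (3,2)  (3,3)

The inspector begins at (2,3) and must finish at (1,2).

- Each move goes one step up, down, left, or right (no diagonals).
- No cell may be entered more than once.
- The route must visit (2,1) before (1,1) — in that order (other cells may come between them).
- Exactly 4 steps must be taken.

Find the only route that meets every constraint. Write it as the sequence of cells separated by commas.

(2,3), (2,2), (2,1), (1,1), (1,2)

The waypoints must appear in the order (2,1), (1,1), with no cell reused.
Route from (2,3): 2× left (reaching (2,1)), up to (1,1), right to (1,2) — 4 moves in all.
Check: order respected ((2,1) at step 2, (1,1) at step 3); 4 moves as required.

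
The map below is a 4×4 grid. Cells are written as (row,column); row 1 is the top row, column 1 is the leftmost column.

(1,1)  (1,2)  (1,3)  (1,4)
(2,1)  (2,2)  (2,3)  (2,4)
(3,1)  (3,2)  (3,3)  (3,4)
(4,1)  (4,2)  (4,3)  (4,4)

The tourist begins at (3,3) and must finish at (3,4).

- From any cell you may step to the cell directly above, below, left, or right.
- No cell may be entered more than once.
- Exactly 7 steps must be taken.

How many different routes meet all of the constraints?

8

Need simple routes of exactly 7 moves from (3,3) to (3,4) (Manhattan distance 1, so 3 moves are spent on a detour and 3 undoing it).
Enumerating: (3,3) (2,3) (2,2) (1,2) (1,3) (1,4) (2,4) (3,4) | (3,3) (2,3) (2,2) (3,2) (4,2) (4,3) (4,4) (3,4) | (3,3) (4,3) (4,2) (3,2) (2,2) (2,3) (2,4) (3,4) | (3,3) (3,2) (2,2) (1,2) (1,3) (2,3) (2,4) (3,4) | (3,3) (3,2) (2,2) (1,2) (1,3) (1,4) (2,4) (3,4) | (3,3) (3,2) (2,2) (2,3) (1,3) (1,4) (2,4) (3,4) | (3,3) (3,2) (3,1) (2,1) (2,2) (2,3) (2,4) (3,4) | (3,3) (3,2) (3,1) (4,1) (4,2) (4,3) (4,4) (3,4).
That gives 8 routes.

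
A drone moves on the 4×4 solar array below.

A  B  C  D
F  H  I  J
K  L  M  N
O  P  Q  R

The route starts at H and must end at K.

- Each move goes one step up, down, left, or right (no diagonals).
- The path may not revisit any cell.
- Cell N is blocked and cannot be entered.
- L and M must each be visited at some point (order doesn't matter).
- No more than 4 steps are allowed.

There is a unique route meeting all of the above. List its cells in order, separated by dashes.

H - I - M - L - K

The 4-move cap with required stops at L, M leaves no slack for detours.
Route from H: right 1 to I, down 1 to M, left 2 to K — 4 moves in all.
Check: all required cells visited; 4 ≤ 4 moves.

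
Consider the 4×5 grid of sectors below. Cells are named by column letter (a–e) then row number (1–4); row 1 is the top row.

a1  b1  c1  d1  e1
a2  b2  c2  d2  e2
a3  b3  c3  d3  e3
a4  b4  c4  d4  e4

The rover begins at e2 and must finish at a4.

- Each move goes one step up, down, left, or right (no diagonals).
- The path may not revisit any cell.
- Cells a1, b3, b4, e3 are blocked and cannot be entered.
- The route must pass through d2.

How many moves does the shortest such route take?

6

Any route passes through d2 somewhere between e2 and a4. Summing Manhattan distances along the two legs (e2 → d2 → a4) gives a lower bound of 1 + 5 = 6 moves.
A route of 6 moves achieves this: e2 → d2 → c2 → b2 → a2 → a3 → a4.
Since 6 matches the lower bound, it is optimal.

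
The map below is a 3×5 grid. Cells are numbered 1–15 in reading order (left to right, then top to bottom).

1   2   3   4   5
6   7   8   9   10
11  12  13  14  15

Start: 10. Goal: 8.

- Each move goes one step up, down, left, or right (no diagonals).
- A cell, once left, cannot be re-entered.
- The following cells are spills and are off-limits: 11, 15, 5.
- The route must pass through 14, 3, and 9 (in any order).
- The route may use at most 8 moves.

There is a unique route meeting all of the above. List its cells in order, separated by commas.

10, 9, 14, 13, 12, 7, 2, 3, 8

The 8-move cap with required stops at 14, 3, 9 leaves no slack for detours.
Route from 10: left 1 to 9, down 1 to 14, left 2 to 12, up 2 to 2, right 1 to 3, down 1 to 8 — 8 moves in all.
Check: all required cells visited; 8 ≤ 8 moves.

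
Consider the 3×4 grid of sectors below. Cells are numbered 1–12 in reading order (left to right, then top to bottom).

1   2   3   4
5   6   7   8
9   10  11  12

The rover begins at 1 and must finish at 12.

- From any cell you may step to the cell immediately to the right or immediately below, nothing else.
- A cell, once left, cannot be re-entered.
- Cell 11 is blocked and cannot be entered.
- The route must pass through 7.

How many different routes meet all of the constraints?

A right/down-only route from 1 to 12 makes exactly 2 down-moves and 3 right-moves in some order.
With no other constraints that would be C(5,2) = 10 routes.
Split at 7 and multiply the segment counts (each segment already excludes blocked cells): 1→7: 3; 7→12: 1; product = 3.
That gives 3 routes.

3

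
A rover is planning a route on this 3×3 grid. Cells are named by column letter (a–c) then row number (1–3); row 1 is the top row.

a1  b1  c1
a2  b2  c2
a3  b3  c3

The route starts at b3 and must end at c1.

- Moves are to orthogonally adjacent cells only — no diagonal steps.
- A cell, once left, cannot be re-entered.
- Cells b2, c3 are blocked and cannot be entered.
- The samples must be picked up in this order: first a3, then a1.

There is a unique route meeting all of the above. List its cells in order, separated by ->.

b3 -> a3 -> a2 -> a1 -> b1 -> c1

The waypoints must appear in the order a3, a1, with no cell reused.
Route from b3: left 1 to a3, up 2 to a1, right 2 to c1 — 5 moves in all.
Check: order respected (a3 at step 1, a1 at step 3).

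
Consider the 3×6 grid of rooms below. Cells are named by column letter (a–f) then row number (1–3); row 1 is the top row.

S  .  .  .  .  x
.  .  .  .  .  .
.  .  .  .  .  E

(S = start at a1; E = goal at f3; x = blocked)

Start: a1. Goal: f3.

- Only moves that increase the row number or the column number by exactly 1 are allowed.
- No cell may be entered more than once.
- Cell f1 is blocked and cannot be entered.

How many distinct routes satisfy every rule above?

A right/down-only route from a1 to f3 makes exactly 2 down-moves and 5 right-moves in some order.
With no other constraints that would be C(7,2) = 21 routes.
Subtract routes through each blocked cell (inclusion–exclusion for overlaps): − through f1: 1 → 20.
That gives 20 routes.

20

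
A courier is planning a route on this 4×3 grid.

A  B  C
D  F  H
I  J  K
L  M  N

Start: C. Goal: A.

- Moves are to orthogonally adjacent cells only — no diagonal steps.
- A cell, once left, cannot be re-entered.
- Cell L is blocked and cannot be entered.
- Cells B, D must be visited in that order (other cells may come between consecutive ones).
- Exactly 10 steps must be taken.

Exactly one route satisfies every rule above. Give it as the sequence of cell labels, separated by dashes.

C - B - F - H - K - N - M - J - I - D - A

The waypoints must appear in the order B, D, with no cell reused.
Route from C: left to B, down to F, right to H, 2× down (reaching N), left to M, up to J, left to I, 2× up (reaching A) — 10 moves in all.
Check: order respected (B at step 1, D at step 9); 10 moves as required.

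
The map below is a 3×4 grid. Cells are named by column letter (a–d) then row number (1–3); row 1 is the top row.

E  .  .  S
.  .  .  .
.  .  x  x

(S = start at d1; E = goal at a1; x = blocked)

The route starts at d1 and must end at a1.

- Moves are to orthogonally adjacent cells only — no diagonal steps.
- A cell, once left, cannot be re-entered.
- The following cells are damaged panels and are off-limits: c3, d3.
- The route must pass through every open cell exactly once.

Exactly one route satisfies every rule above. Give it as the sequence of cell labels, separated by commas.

Need to visit all 10 open cells exactly once, starting at d1 and ending at a1.
Cell a3 has only two open neighbours (a2 and b3), so the path must pass straight through it: one of those is the cell it's entered from and the other is where it exits.
Route from d1: down to d2, left to c2, up to c1, left to b1, 2× down (reaching b3), left to a3, 2× up (reaching a1) — 9 moves in all.
Check: all 10 open cells covered.

d1, d2, c2, c1, b1, b2, b3, a3, a2, a1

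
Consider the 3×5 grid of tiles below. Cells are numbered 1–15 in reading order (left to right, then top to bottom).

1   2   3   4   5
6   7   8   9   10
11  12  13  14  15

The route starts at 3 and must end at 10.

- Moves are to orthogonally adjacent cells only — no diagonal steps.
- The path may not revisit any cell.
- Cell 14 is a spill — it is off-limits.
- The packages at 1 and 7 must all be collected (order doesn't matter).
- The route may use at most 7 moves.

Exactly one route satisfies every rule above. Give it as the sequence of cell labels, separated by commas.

3, 2, 1, 6, 7, 8, 9, 10

The budget equals the shortest possible length, so every move has to be on a shortest route through the required cells.
Route from 3: left 2 to 1, down 1 to 6, right 4 to 10 — 7 moves in all.
Check: all required cells visited; 7 ≤ 7 moves.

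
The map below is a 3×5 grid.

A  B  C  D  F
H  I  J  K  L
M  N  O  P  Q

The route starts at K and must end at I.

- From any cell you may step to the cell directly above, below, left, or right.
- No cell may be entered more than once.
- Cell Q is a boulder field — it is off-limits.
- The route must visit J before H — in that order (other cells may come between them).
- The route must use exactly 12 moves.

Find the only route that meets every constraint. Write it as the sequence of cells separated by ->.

The waypoints must appear in the order J, H, with no cell reused.
Route from K: right to L, up to F, 2× left (reaching C), 2× down (reaching O), 2× left (reaching M), 2× up (reaching A), right to B, down to I — 12 moves in all.
Check: order respected (J at step 5, H at step 9); 12 moves as required.

K -> L -> F -> D -> C -> J -> O -> N -> M -> H -> A -> B -> I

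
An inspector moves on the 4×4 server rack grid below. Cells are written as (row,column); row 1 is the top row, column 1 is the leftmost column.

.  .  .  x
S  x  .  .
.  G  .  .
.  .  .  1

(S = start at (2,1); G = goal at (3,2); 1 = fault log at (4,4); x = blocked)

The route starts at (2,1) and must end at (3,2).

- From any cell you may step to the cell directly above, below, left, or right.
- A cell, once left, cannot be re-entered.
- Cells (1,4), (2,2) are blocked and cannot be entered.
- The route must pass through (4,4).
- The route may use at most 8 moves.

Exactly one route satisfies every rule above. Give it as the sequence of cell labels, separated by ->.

(2,1) -> (3,1) -> (4,1) -> (4,2) -> (4,3) -> (4,4) -> (3,4) -> (3,3) -> (3,2)

Any route must reach (4,4) and still end at (3,2) within 8 moves, so the order of the required stops is forced.
Route from (2,1): 2× down (reaching (4,1)), 3× right (reaching (4,4)), up to (3,4), 2× left (reaching (3,2)) — 8 moves in all.
Check: all required cells visited; 8 ≤ 8 moves.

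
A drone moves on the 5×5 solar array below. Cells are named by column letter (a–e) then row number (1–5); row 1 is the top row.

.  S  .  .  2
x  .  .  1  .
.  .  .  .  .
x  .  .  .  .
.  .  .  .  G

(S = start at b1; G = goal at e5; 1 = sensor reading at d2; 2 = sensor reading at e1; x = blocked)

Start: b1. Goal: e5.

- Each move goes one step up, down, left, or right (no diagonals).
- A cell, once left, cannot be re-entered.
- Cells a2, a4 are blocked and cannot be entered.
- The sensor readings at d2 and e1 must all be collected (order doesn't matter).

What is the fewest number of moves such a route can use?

Any route passes through d2 and e1 in some order between b1 and e5. Summing Manhattan distances along each leg and taking the cheapest ordering (b1 → d2 → e1 → e5) gives a lower bound of 3 + 2 + 4 = 9 moves.
A route of 9 moves achieves this: b1 → b2 → c2 → d2 → d1 → e1 → e2 → e3 → e4 → e5.
Since 9 matches the lower bound, it is optimal.

9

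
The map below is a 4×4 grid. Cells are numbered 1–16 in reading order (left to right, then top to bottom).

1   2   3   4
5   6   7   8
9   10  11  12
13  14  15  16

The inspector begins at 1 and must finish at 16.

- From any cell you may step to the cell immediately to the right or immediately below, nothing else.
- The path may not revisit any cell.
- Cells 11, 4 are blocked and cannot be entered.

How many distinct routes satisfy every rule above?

7

A right/down-only route from 1 to 16 makes exactly 3 down-moves and 3 right-moves in some order.
With no other constraints that would be C(6,3) = 20 routes.
Subtract routes through each blocked cell (inclusion–exclusion for overlaps): − through 4: 1 − through 11: 12 → 7.
That gives 7 routes.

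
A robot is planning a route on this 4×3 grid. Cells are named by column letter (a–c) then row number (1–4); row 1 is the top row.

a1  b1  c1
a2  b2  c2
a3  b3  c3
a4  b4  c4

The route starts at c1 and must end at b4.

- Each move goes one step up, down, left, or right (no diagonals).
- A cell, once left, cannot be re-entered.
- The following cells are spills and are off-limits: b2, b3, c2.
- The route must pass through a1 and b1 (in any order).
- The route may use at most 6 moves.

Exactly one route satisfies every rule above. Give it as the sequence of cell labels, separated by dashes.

c1 - b1 - a1 - a2 - a3 - a4 - b4

The 6-move cap with required stops at a1, b1 leaves no slack for detours.
Route from c1: 2× left (reaching a1), 3× down (reaching a4), right to b4 — 6 moves in all.
Check: all required cells visited; 6 ≤ 6 moves.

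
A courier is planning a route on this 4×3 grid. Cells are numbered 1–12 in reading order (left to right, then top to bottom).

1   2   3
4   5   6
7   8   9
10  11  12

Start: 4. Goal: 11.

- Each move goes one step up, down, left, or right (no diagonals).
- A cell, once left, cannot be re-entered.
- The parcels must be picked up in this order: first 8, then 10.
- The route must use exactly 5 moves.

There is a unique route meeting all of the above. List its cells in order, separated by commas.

The waypoints must appear in the order 8, 10, with no cell reused.
Route from 4: right to 5, down to 8, left to 7, down to 10, right to 11 — 5 moves in all.
Check: order respected (8 at step 2, 10 at step 4); 5 moves as required.

4, 5, 8, 7, 10, 11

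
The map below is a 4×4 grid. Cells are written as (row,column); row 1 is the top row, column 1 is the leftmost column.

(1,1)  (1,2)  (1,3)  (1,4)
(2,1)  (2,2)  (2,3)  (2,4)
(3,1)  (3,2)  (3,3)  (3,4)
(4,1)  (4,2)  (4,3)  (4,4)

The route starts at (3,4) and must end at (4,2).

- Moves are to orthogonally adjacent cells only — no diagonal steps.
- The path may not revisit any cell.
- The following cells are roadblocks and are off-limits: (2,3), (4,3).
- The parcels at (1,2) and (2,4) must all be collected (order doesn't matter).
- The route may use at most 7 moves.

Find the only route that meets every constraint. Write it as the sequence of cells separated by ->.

(3,4) -> (2,4) -> (1,4) -> (1,3) -> (1,2) -> (2,2) -> (3,2) -> (4,2)

The budget equals the shortest possible length, so every move has to be on a shortest route through the required cells.
Route from (3,4): 2× up (reaching (1,4)), 2× left (reaching (1,2)), 3× down (reaching (4,2)) — 7 moves in all.
Check: all required cells visited; 7 ≤ 7 moves.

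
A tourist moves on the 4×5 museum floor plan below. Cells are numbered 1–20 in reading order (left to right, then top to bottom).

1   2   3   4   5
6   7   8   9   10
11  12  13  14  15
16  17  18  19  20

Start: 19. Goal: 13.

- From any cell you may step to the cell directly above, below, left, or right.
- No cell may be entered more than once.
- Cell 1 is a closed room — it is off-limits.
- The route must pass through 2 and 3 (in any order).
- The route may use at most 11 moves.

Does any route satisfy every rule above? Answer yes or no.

One route that works: 19 → 14 → 9 → 4 → 3 → 2 → 7 → 12 → 13.

yes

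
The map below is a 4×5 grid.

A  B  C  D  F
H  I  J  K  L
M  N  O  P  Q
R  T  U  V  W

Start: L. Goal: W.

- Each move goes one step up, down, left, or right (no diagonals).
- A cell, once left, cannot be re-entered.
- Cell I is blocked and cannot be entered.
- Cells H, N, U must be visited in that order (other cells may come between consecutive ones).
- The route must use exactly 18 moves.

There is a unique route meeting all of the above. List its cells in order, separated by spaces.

L F D K J C B A H M R T N O U V P Q W

The waypoints must appear in the order H, N, U, with no cell reused.
Route from L: up 1 to F, left 1 to D, down 1 to K, left 1 to J, up 1 to C, left 2 to A, down 3 to R, right 1 to T, up 1 to N, right 1 to O, down 1 to U, right 1 to V, up 1 to P, right 1 to Q, down 1 to W — 18 moves in all.
Check: order respected (H at step 8, N at step 12, U at step 14); 18 moves as required.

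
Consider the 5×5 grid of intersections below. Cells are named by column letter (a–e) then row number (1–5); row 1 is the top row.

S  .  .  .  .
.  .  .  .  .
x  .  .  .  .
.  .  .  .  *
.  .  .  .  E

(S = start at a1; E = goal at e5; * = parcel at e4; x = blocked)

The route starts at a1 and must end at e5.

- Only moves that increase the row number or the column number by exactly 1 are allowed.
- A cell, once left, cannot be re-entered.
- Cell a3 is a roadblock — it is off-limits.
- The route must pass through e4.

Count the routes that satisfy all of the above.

A right/down-only route from a1 to e5 makes exactly 4 down-moves and 4 right-moves in some order.
With no other constraints that would be C(8,4) = 70 routes.
Split at e4 and multiply the segment counts (each segment already excludes blocked cells): a1→e4: 30; e4→e5: 1; product = 30.
That gives 30 routes.

30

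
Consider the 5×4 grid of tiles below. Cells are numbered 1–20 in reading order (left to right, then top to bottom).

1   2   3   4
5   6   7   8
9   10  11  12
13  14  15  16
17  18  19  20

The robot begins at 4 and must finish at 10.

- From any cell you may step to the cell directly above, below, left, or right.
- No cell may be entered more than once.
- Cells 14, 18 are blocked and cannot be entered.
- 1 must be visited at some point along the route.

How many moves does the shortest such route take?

Any route passes through 1 somewhere between 4 and 10. Summing Manhattan distances along the two legs (4 → 1 → 10) gives a lower bound of 3 + 3 = 6 moves.
A route of 6 moves achieves this: 4 → 3 → 2 → 1 → 5 → 9 → 10.
Since 6 matches the lower bound, it is optimal.

6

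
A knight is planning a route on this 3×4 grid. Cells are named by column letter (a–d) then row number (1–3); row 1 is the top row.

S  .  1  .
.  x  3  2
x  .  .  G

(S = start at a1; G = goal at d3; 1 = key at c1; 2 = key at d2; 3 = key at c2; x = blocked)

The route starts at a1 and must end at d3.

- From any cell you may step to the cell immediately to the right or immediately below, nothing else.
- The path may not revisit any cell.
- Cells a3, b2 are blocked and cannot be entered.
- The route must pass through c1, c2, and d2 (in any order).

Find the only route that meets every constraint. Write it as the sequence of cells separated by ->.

Moves only go right or down, so the column and row indices never decrease.
Route from a1: 2× right (reaching c1), down to c2, right to d2, down to d3 — 5 moves in all.
Check: all required cells visited.

a1 -> b1 -> c1 -> c2 -> d2 -> d3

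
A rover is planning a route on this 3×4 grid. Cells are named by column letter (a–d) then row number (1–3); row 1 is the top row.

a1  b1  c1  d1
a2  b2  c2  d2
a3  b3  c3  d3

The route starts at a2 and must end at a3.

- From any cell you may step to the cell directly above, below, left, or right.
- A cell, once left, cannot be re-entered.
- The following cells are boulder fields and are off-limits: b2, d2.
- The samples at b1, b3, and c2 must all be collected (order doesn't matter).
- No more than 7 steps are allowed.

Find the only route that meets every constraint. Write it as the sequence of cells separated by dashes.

a2 - a1 - b1 - c1 - c2 - c3 - b3 - a3

The 7-move cap with required stops at b1, b3, c2 leaves no slack for detours.
Route from a2: up to a1, 2× right (reaching c1), 2× down (reaching c3), 2× left (reaching a3) — 7 moves in all.
Check: all required cells visited; 7 ≤ 7 moves.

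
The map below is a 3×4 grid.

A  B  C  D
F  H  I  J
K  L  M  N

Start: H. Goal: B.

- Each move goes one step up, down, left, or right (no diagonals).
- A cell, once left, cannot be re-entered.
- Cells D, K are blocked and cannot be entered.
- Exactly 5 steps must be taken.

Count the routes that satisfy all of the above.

1

Need simple routes of exactly 5 moves from H to B (Manhattan distance 1, so 2 moves are spent on a detour and 2 undoing it).
Enumerating: H L M I C B.
That gives 1 route.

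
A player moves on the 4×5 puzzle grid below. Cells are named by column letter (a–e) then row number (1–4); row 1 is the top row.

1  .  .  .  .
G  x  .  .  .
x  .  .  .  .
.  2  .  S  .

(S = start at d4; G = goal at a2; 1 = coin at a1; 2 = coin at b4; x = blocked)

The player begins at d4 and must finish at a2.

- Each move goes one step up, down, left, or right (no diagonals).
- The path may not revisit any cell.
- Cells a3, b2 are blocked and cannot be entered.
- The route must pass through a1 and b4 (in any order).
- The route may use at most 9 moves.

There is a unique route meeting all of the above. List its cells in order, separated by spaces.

d4 c4 b4 b3 c3 c2 c1 b1 a1 a2

The budget equals the shortest possible length, so every move has to be on a shortest route through the required cells.
Route from d4: left 2 to b4, up 1 to b3, right 1 to c3, up 2 to c1, left 2 to a1, down 1 to a2 — 9 moves in all.
Check: all required cells visited; 9 ≤ 9 moves.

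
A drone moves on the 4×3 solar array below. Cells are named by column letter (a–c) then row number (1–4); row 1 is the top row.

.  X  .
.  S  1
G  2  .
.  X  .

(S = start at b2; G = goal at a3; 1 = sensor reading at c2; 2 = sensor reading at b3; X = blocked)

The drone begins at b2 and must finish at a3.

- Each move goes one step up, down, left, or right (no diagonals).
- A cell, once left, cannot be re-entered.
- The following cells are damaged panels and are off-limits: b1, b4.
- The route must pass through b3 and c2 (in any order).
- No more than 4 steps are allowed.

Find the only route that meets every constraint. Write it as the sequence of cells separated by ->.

Any route must reach b3 and c2 and still end at a3 within 4 moves, so the order of the required stops is forced.
Route from b2: right to c2, down to c3, 2× left (reaching a3) — 4 moves in all.
Check: all required cells visited; 4 ≤ 4 moves.

b2 -> c2 -> c3 -> b3 -> a3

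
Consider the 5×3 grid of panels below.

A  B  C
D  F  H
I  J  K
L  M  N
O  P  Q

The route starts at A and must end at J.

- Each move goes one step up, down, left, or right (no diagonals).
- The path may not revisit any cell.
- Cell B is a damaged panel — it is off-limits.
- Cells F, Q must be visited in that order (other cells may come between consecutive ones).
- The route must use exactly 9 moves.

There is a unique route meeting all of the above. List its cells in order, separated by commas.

A, D, F, H, K, N, Q, P, M, J

The waypoints must appear in the order F, Q, with no cell reused.
Route from A: down to D, 2× right (reaching H), 3× down (reaching Q), left to P, 2× up (reaching J) — 9 moves in all.
Check: order respected (F at step 2, Q at step 6); 9 moves as required.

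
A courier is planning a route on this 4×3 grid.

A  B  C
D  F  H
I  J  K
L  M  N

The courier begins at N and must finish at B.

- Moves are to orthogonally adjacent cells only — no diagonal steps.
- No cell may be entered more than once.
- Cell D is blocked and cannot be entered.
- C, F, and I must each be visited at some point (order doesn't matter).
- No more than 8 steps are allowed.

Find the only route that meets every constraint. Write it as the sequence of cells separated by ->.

Any route must reach C, F, and I and still end at B within 8 moves, so the order of the required stops is forced.
Route from N: 2× left (reaching L), up to I, right to J, up to F, right to H, up to C, left to B — 8 moves in all.
Check: all required cells visited; 8 ≤ 8 moves.

N -> M -> L -> I -> J -> F -> H -> C -> B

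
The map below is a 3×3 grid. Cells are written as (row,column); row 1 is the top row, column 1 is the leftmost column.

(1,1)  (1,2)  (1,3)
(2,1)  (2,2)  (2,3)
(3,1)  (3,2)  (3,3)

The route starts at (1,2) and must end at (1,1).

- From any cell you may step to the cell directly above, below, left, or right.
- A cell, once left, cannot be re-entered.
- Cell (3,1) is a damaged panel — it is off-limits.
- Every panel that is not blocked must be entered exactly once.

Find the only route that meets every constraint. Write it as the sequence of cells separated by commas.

Need to visit all 8 open cells exactly once, starting at (1,2) and ending at (1,1).
Route from (1,2): right 1 to (1,3), down 2 to (3,3), left 1 to (3,2), up 1 to (2,2), left 1 to (2,1), up 1 to (1,1) — 7 moves in all.
Check: all 8 open cells covered.

(1,2), (1,3), (2,3), (3,3), (3,2), (2,2), (2,1), (1,1)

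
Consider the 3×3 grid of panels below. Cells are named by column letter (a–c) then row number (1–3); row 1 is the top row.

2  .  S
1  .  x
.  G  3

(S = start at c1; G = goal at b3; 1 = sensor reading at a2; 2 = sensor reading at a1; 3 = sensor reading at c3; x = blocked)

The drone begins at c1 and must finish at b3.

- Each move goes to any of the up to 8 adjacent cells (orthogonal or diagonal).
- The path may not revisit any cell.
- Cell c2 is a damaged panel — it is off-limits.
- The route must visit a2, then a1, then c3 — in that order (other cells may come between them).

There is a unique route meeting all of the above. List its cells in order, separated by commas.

The waypoints must appear in the order a2, a1, c3, with no cell reused.
Route from c1: left 1 to b1, down-left 1 to a2, up 1 to a1, down-right 2 to c3, left 1 to b3 — 6 moves in all.
Check: order respected (1 at step 2, 2 at step 3, 3 at step 5).

c1, b1, a2, a1, b2, c3, b3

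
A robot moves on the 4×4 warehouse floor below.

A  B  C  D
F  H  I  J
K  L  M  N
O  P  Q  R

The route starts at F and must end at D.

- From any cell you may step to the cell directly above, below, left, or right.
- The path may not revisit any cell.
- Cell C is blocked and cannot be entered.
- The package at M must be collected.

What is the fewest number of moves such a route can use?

Any route passes through M somewhere between F and D. Summing Manhattan distances along the two legs (F → M → D) gives a lower bound of 3 + 3 = 6 moves.
A route of 6 moves achieves this: F → K → L → M → I → J → D.
Since 6 matches the lower bound, it is optimal.

6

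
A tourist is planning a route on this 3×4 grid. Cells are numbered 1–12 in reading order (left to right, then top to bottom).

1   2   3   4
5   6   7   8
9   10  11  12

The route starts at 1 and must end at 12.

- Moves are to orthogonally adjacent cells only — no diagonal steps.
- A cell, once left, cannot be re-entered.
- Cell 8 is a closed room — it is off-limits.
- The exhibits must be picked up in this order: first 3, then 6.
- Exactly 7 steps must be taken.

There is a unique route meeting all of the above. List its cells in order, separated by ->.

The waypoints must appear in the order 3, 6, with no cell reused.
Route from 1: 2× right (reaching 3), down to 7, left to 6, down to 10, 2× right (reaching 12) — 7 moves in all.
Check: order respected (3 at step 2, 6 at step 4); 7 moves as required.

1 -> 2 -> 3 -> 7 -> 6 -> 10 -> 11 -> 12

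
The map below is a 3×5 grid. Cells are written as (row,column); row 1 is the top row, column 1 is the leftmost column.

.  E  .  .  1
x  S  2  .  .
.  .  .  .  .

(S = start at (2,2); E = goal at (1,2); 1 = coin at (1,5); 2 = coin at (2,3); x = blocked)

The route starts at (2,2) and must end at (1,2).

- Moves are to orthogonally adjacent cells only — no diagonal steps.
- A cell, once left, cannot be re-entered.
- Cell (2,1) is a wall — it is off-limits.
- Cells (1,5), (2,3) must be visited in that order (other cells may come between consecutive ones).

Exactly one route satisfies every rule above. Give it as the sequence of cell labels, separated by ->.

(2,2) -> (3,2) -> (3,3) -> (3,4) -> (3,5) -> (2,5) -> (1,5) -> (1,4) -> (2,4) -> (2,3) -> (1,3) -> (1,2)

The waypoints must appear in the order (1,5), (2,3), with no cell reused.
Route from (2,2): down to (3,2), 3× right (reaching (3,5)), 2× up (reaching (1,5)), left to (1,4), down to (2,4), left to (2,3), up to (1,3), left to (1,2) — 11 moves in all.
Check: order respected (1 at step 6, 2 at step 9).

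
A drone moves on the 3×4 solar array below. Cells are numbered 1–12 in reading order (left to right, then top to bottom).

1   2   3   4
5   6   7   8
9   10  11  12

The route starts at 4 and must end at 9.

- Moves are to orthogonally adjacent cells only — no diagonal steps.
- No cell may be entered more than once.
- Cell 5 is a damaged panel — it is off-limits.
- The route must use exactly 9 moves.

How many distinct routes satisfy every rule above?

2

Need simple routes of exactly 9 moves from 4 to 9 (Manhattan distance 5, so 2 moves are spent on a detour and 2 undoing it).
Enumerating: 4 8 12 11 7 3 2 6 10 9 | 4 3 2 6 7 8 12 11 10 9.
That gives 2 routes.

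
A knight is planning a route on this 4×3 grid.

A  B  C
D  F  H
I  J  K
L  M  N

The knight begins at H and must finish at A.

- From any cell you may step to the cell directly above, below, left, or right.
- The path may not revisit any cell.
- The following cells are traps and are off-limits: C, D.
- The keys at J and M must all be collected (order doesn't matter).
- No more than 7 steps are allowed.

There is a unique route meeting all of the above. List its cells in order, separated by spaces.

H K N M J F B A

Any route must reach J and M and still end at A within 7 moves, so the order of the required stops is forced.
Route from H: down 2 to N, left 1 to M, up 3 to B, left 1 to A — 7 moves in all.
Check: all required cells visited; 7 ≤ 7 moves.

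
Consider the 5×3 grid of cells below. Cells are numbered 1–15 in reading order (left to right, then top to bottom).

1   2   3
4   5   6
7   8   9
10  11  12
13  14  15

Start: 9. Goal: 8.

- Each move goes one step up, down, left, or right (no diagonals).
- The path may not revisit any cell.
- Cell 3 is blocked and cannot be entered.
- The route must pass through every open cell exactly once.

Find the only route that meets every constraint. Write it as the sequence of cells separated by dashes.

Need to visit all 14 open cells exactly once, starting at 9 and ending at 8.
Cell 2 has only two open neighbours (5 and 1), so the path must pass straight through it: one of those is the cell it's entered from and the other is where it exits.
Route from 9: up to 6, left to 5, up to 2, left to 1, 4× down (reaching 13), 2× right (reaching 15), up to 12, left to 11, up to 8 — 13 moves in all.
Check: all 14 open cells covered.

9 - 6 - 5 - 2 - 1 - 4 - 7 - 10 - 13 - 14 - 15 - 12 - 11 - 8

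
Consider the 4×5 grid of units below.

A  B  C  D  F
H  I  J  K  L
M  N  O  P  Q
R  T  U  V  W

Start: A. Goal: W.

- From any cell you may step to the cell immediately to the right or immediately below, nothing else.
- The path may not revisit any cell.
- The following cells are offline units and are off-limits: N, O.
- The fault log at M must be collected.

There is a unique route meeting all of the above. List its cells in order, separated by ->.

A -> H -> M -> R -> T -> U -> V -> W

Moves only go right or down, so the column and row indices never decrease.
Route from A: down 3 to R, right 4 to W — 7 moves in all.
Check: all required cells visited.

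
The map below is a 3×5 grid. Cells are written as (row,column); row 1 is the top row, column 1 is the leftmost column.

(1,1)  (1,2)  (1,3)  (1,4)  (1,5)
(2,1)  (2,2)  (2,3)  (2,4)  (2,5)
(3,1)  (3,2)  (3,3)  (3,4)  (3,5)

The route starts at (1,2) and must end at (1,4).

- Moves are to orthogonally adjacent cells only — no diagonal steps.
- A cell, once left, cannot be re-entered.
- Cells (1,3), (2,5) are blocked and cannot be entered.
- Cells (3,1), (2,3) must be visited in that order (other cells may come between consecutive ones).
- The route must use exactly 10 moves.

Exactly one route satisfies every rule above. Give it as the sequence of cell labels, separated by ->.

(1,2) -> (1,1) -> (2,1) -> (3,1) -> (3,2) -> (2,2) -> (2,3) -> (3,3) -> (3,4) -> (2,4) -> (1,4)

The waypoints must appear in the order (3,1), (2,3), with no cell reused.
Route from (1,2): left 1 to (1,1), down 2 to (3,1), right 1 to (3,2), up 1 to (2,2), right 1 to (2,3), down 1 to (3,3), right 1 to (3,4), up 2 to (1,4) — 10 moves in all.
Check: order respected ((3,1) at step 3, (2,3) at step 6); 10 moves as required.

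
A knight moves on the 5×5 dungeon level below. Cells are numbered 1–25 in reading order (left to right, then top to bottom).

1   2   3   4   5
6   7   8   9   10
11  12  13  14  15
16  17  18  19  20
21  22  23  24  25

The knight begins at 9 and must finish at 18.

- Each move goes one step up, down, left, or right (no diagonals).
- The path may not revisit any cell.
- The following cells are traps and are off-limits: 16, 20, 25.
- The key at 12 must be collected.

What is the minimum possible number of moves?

Any route passes through 12 somewhere between 9 and 18. Summing Manhattan distances along the two legs (9 → 12 → 18) gives a lower bound of 3 + 2 = 5 moves.
A route of 5 moves achieves this: 9 → 14 → 13 → 12 → 17 → 18.
Since 5 matches the lower bound, it is optimal.

5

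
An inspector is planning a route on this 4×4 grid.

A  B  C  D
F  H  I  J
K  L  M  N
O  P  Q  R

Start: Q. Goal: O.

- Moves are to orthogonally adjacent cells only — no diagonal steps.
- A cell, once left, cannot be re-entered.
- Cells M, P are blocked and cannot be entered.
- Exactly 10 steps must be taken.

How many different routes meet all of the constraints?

9

Need simple routes of exactly 10 moves from Q to O (Manhattan distance 2, so 4 moves are spent on a detour and 4 undoing it).
Branch systematically from the start, pruning whenever the remaining move budget drops below the Manhattan distance to O or differs from it in parity. Every completion starts via R: 9.
That gives 9 routes.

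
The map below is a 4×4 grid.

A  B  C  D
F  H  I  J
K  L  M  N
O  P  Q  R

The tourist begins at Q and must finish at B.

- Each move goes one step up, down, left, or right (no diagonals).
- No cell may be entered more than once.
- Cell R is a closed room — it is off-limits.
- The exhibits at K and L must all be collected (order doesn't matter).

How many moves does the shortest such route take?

6

Any route passes through K and L in some order between Q and B. Summing Manhattan distances along each leg and taking the cheapest ordering (Q → K → L → B) gives a lower bound of 3 + 1 + 2 = 6 moves.
A route of 6 moves achieves this: Q → M → L → K → F → A → B.
Since 6 matches the lower bound, it is optimal.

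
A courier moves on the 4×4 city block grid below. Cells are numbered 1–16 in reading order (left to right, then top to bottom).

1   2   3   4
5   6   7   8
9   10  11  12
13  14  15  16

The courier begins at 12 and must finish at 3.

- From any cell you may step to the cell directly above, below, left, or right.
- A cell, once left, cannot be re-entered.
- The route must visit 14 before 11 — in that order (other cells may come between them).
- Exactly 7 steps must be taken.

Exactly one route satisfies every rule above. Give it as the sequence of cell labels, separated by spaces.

12 16 15 14 10 11 7 3

The waypoints must appear in the order 14, 11, with no cell reused.
Route from 12: down to 16, 2× left (reaching 14), up to 10, right to 11, 2× up (reaching 3) — 7 moves in all.
Check: order respected (14 at step 3, 11 at step 5); 7 moves as required.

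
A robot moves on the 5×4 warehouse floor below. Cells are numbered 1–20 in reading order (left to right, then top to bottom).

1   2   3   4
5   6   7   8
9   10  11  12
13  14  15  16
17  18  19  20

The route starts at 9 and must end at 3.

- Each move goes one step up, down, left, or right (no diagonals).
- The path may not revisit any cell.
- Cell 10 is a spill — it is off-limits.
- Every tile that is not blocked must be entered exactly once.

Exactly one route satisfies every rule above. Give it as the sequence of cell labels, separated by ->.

Need to visit all 19 open cells exactly once, starting at 9 and ending at 3.
Cell 1 has only two open neighbours (5 and 2), so the path must pass straight through it: one of those is the cell it's entered from and the other is where it exits.
Route from 9: up 2 to 1, right 1 to 2, down 1 to 6, right 1 to 7, down 2 to 15, left 2 to 13, down 1 to 17, right 3 to 20, up 4 to 4, left 1 to 3 — 18 moves in all.
Check: all 19 open cells covered.

9 -> 5 -> 1 -> 2 -> 6 -> 7 -> 11 -> 15 -> 14 -> 13 -> 17 -> 18 -> 19 -> 20 -> 16 -> 12 -> 8 -> 4 -> 3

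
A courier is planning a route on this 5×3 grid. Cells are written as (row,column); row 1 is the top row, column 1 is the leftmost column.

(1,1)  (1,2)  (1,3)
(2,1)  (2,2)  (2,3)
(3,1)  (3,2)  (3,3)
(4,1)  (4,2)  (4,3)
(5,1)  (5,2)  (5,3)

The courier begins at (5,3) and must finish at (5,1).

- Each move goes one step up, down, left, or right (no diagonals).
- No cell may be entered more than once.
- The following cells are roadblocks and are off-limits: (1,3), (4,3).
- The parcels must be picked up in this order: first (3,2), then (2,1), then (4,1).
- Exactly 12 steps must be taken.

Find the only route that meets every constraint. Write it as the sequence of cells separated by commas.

The waypoints must appear in the order (3,2), (2,1), (4,1), with no cell reused.
Route from (5,3): left to (5,2), 2× up (reaching (3,2)), right to (3,3), up to (2,3), left to (2,2), up to (1,2), left to (1,1), 4× down (reaching (5,1)) — 12 moves in all.
Check: order respected ((3,2) at step 3, (2,1) at step 9, (4,1) at step 11); 12 moves as required.

(5,3), (5,2), (4,2), (3,2), (3,3), (2,3), (2,2), (1,2), (1,1), (2,1), (3,1), (4,1), (5,1)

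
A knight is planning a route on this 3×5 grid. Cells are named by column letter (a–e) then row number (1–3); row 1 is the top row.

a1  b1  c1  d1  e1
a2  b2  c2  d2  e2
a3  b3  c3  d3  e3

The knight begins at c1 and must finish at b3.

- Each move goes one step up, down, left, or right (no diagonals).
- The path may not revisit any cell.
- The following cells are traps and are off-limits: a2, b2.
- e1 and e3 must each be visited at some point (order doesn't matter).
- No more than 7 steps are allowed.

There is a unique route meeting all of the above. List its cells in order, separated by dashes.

Any route must reach e1 and e3 and still end at b3 within 7 moves, so the order of the required stops is forced.
Route from c1: right 2 to e1, down 2 to e3, left 3 to b3 — 7 moves in all.
Check: all required cells visited; 7 ≤ 7 moves.

c1 - d1 - e1 - e2 - e3 - d3 - c3 - b3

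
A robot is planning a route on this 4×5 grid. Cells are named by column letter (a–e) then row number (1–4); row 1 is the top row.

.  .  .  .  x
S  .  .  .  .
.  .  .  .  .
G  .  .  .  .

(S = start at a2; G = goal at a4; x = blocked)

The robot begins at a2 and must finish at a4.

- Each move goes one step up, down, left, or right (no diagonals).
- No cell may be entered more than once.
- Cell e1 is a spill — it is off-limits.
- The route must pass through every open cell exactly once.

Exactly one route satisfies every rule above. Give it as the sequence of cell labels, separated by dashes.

Need to visit all 19 open cells exactly once, starting at a2 and ending at a4.
Route from a2: up 1 to a1, right 1 to b1, down 1 to b2, right 1 to c2, up 1 to c1, right 1 to d1, down 1 to d2, right 1 to e2, down 2 to e4, left 1 to d4, up 1 to d3, left 1 to c3, down 1 to c4, left 1 to b4, up 1 to b3, left 1 to a3, down 1 to a4 — 18 moves in all.
Check: all 19 open cells covered.

a2 - a1 - b1 - b2 - c2 - c1 - d1 - d2 - e2 - e3 - e4 - d4 - d3 - c3 - c4 - b4 - b3 - a3 - a4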